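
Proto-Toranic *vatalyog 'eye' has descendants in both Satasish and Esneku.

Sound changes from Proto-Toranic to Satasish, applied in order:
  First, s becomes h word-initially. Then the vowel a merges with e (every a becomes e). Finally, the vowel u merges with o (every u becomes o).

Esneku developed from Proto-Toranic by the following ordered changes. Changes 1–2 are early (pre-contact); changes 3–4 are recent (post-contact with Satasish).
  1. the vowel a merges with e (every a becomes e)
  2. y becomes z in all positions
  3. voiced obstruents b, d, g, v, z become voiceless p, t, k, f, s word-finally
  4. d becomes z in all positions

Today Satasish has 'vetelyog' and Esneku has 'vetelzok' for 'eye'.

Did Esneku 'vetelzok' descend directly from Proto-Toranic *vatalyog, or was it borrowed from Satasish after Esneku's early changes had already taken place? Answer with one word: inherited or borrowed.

If inherited, *vatalyog would pass through all of Esneku's changes:
Esneku: *vatalyog > vetelyog > vetelzog > vetelzok  (by vowel merger, unconditioned shift, final devoicing)
If borrowed from Satasish 'vetelyog' after the early changes, it would undergo only the recent ones:
  rule 3 (final devoicing): vetelyog → vetelyok
  rule 4 (unconditioned shift): no change (vetelyok)
  ⇒ as a loan: vetelyok
Esneku 'vetelzok' matches the inherited outcome exactly, so it is an inherited cognate, not a loan.

inherited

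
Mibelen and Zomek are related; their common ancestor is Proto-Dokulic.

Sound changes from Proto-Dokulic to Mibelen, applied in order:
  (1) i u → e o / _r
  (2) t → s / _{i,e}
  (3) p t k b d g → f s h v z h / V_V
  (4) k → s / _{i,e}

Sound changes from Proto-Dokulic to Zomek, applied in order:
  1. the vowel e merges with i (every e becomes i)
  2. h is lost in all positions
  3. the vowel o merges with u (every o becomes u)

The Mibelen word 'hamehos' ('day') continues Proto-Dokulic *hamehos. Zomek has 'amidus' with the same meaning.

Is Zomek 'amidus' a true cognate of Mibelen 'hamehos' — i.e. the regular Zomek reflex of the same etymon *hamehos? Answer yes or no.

Derive the expected Zomek reflex of *hamehos:
Zomek: *hamehos
  hamehos → hamihos   [vowel merger]
  hamihos → amios   [h-loss]
  amios → amius   [vowel merger]
  giving Zomek amius.
The regular Zomek reflex would be 'amius', but the attested form is 'amidus'. The correspondence is irregular, so they are not cognates (the Zomek form has a different source).

no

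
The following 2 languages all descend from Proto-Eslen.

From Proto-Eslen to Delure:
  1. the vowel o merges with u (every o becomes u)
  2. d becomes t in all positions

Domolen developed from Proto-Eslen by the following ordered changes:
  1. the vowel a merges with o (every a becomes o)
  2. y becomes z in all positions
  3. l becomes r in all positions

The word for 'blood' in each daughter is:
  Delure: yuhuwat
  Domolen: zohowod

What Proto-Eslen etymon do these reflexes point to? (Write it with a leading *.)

*yohowad

Position 4: Delure has u, Domolen has o. Taking the neighbouring segments as reconstructed: Delure u could go back to *o or *u; Domolen o could go back to *a or *o — the one source consistent with every daughter is *o.
Position 6: Delure has a, Domolen has o. Delure preserves a here (none of its changes turn any other segment into a), so the proto-segment is *a.
Position 7: Delure has t, Domolen has d. Domolen preserves d here (none of its changes turn any other segment into d), so the proto-segment is *d.
Continuing position by position gives *yohowad; check it forward:
Delure: start from *yohowad.
  rule 1 (vowel merger): yohowad → yuhuwad
  rule 2 (unconditioned shift): yuhuwad → yuhuwat
  ⇒ Delure yuhuwat
Domolen: *yohowad
  yohowad → yohowod   [vowel merger]
  yohowod → zohowod   [unconditioned shift]
  zohowod (rule 3 does not apply)
  giving Domolen zohowod.
Only *yohowad yields all of Delure yuhuwat, Domolen zohowod.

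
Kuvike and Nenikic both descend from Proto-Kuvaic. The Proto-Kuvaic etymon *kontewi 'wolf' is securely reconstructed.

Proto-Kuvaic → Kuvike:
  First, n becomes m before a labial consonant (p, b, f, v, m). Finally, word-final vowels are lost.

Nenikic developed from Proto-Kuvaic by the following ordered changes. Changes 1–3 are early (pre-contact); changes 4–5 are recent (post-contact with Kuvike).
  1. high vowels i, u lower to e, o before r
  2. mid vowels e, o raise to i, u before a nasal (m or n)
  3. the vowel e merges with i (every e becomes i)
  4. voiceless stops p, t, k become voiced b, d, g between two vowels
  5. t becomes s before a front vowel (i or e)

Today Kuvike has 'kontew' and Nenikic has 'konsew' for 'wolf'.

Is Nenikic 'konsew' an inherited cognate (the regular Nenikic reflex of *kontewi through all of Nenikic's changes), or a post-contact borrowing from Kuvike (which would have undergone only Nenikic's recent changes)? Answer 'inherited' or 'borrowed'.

If inherited, *kontewi would pass through all of Nenikic's changes:
Nenikic: *kontewi > kuntewi > kuntiwi > kunsiwi  (by pre-nasal raising, vowel merger, palatalisation)
If borrowed from Kuvike 'kontew' after the early changes, it would undergo only the recent ones:
  rule 4 (intervocalic voicing): no change (kontew)
  rule 5 (palatalisation): kontew → konsew
  ⇒ as a loan: konsew
Nenikic 'konsew' matches the loan outcome 'konsew', not the inherited 'kunsiwi' — it skipped the early Nenikic changes, so it was borrowed from Kuvike.

borrowed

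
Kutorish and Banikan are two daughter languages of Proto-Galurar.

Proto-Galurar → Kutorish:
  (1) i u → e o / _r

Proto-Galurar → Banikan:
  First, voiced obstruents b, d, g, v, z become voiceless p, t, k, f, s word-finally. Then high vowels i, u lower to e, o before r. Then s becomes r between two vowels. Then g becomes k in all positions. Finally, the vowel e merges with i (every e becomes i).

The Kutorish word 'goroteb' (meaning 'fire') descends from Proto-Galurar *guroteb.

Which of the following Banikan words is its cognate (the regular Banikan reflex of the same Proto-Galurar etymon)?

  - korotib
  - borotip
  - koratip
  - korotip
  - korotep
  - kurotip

korotip

Banikan: *guroteb > gurotep > gorotep > korotep > korotip  (by final devoicing, pre-rhotic lowering, unconditioned shift, vowel merger)
Among the options, 'korotip' alone shows every Banikan change applied in order.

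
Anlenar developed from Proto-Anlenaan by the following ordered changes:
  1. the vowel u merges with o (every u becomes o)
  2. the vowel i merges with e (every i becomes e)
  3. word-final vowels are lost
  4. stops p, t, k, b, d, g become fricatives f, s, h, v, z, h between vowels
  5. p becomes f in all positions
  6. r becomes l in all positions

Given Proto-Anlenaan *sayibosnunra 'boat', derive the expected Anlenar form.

Anlenar: start from *sayibosnunra.
  rule 1 (vowel merger): sayibosnunra → sayibosnonra
  rule 2 (vowel merger): sayibosnonra → sayebosnonra
  rule 3 (apocope): sayebosnonra → sayebosnonr
  rule 4 (intervocalic lenition): sayebosnonr → sayevosnonr
  rule 5: no change — sayevosnonr
  rule 6 (unconditioned shift): sayevosnonr → sayevosnonl
  ⇒ Anlenar sayevosnonl

sayevosnonl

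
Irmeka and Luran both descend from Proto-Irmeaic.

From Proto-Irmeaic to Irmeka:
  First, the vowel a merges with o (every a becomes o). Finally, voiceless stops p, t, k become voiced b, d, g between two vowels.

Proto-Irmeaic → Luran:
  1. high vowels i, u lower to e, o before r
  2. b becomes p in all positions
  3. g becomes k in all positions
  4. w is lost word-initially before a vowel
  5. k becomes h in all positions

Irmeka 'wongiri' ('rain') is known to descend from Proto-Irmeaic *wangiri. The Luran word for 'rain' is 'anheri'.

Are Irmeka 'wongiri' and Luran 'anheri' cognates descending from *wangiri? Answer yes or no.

yes

Derive the expected Luran reflex of *wangiri:
Luran: *wangiri > wangeri > wankeri > ankeri > anheri  (by pre-rhotic lowering, unconditioned shift, glide loss, unconditioned shift)
Luran 'anheri' matches the regular reflex exactly, so the pair is cognate.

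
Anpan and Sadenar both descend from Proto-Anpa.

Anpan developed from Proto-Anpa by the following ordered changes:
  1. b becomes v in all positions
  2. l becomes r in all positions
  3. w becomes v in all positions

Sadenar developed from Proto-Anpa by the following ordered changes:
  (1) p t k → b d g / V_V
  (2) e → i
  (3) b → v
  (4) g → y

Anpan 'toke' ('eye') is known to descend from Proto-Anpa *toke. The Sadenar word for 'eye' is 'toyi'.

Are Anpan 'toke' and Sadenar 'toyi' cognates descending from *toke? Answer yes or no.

Derive the expected Sadenar reflex of *toke:
Sadenar: *toke > toge > togi > toyi  (by intervocalic voicing, vowel merger, unconditioned shift)
Sadenar 'toyi' matches the regular reflex exactly, so the pair is cognate.

yes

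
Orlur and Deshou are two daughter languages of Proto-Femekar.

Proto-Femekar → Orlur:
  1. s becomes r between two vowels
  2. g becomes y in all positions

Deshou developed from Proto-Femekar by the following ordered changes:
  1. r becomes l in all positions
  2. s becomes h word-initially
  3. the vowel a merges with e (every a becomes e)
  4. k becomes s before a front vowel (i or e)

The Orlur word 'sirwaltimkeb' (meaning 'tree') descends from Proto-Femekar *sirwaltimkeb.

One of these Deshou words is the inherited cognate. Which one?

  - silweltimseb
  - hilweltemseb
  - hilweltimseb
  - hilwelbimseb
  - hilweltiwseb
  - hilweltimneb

hilweltimseb

Deshou: *sirwaltimkeb
  sirwaltimkeb → silwaltimkeb   [unconditioned shift]
  silwaltimkeb → hilwaltimkeb   [debuccalisation]
  hilwaltimkeb → hilweltimkeb   [vowel merger]
  hilweltimkeb → hilweltimseb   [palatalisation]
  giving Deshou hilweltimseb.
Among the options, 'hilweltimseb' alone shows every Deshou change applied in order.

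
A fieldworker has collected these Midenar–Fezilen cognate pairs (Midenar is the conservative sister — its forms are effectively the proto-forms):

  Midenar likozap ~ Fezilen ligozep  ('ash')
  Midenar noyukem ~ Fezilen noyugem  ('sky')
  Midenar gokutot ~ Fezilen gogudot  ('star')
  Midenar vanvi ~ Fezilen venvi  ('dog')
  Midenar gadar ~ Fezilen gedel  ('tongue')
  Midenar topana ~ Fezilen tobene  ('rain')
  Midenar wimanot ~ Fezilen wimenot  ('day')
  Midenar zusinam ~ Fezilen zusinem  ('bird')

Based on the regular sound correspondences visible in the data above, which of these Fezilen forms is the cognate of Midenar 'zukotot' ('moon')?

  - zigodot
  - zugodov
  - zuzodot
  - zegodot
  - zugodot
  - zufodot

zugodot

likozap ~ ligozep — Midenar k corresponds to Fezilen g between vowels (before a back vowel).
gokutot ~ gogudot — Midenar t corresponds to Fezilen d between vowels (before a back vowel).
Applying these to Midenar 'zukotot':
  zukotot → zugotot   (k→g between vowels (before a back vowel))
  zugotot → zugodot   (t→d between vowels (before a back vowel))
So the Fezilen cognate is 'zugodot'.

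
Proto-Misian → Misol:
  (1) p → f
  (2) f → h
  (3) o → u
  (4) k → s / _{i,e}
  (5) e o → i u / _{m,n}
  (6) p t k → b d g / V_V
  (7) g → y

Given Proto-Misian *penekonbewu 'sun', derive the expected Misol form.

hineyunbewu

Misol: start from *penekonbewu.
  rule 1 (unconditioned shift): penekonbewu → fenekonbewu
  rule 2 (unconditioned shift): fenekonbewu → henekonbewu
  rule 3 (vowel merger): henekonbewu → henekunbewu
  rule 4: no change — henekunbewu
  rule 5 (pre-nasal raising): henekunbewu → hinekunbewu
  rule 6 (intervocalic voicing): hinekunbewu → hinegunbewu
  rule 7 (unconditioned shift): hinegunbewu → hineyunbewu
  ⇒ Misol hineyunbewu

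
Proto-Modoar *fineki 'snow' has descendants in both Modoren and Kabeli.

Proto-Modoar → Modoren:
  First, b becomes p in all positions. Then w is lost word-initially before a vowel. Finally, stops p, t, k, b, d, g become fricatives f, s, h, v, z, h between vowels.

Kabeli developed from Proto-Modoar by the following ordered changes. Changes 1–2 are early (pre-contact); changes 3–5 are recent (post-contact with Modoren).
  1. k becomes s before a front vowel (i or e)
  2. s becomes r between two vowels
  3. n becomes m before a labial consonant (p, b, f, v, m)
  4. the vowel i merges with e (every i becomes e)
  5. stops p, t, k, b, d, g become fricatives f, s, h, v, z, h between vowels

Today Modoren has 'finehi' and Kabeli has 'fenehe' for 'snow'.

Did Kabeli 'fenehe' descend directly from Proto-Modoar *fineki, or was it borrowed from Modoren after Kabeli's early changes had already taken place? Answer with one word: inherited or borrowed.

If inherited, *fineki would pass through all of Kabeli's changes:
Kabeli: *fineki
  fineki → finesi   [palatalisation]
  finesi → fineri   [rhotacism]
  fineri (rule 3 does not apply)
  fineri → fenere   [vowel merger]
  fenere (rule 5 does not apply)
  giving Kabeli fenere.
If borrowed from Modoren 'finehi' after the early changes, it would undergo only the recent ones:
  rule 3 (nasal place assimilation): no change (finehi)
  rule 4 (vowel merger): finehi → fenehe
  rule 5 (intervocalic lenition): no change (fenehe)
  ⇒ as a loan: fenehe
Kabeli 'fenehe' matches the loan outcome 'fenehe', not the inherited 'fenere' — it skipped the early Kabeli changes, so it was borrowed from Modoren.

borrowed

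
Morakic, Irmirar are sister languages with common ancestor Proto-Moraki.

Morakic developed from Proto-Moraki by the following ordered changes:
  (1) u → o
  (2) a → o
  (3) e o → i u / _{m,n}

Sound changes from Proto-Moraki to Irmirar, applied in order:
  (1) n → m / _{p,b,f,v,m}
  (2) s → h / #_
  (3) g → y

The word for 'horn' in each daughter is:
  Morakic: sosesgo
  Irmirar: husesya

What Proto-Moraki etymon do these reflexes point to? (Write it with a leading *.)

Position 2: Morakic has o, Irmirar has u. Irmirar preserves u here (none of its changes turn any other segment into u), so the proto-segment is *u.
Position 7: Morakic has o, Irmirar has a. Irmirar preserves a here (none of its changes turn any other segment into a), so the proto-segment is *a.
Verify the candidate proto-form against each daughter:
Morakic: start from *susesga.
  rule 1 (vowel merger): susesga → sosesga
  rule 2 (vowel merger): sosesga → sosesgo
  rule 3: no change — sosesgo
  ⇒ Morakic sosesgo
Irmirar: start from *susesga.
  rule 1: no change — susesga
  rule 2 (debuccalisation): susesga → husesga
  rule 3 (unconditioned shift): husesga → husesya
  ⇒ Irmirar husesya
Only *susesga yields all of Morakic sosesgo, Irmirar husesya.

*susesga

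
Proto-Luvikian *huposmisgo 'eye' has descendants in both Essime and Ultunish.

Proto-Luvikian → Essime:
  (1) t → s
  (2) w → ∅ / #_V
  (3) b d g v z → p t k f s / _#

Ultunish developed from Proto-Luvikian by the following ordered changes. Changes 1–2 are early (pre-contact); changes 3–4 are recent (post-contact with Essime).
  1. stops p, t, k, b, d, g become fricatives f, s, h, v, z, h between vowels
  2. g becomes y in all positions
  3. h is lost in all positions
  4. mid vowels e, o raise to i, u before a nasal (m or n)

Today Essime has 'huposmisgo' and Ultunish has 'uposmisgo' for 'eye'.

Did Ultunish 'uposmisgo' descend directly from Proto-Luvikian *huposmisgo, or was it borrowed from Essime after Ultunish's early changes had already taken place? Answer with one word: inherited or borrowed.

If inherited, *huposmisgo would pass through all of Ultunish's changes:
Ultunish: *huposmisgo > hufosmisgo > hufosmisyo > ufosmisyo  (by intervocalic lenition, unconditioned shift, h-loss)
If borrowed from Essime 'huposmisgo' after the early changes, it would undergo only the recent ones:
  rule 3 (h-loss): huposmisgo → uposmisgo
  rule 4 (pre-nasal raising): no change (uposmisgo)
  ⇒ as a loan: uposmisgo
Ultunish 'uposmisgo' matches the loan outcome 'uposmisgo', not the inherited 'ufosmisyo' — it skipped the early Ultunish changes, so it was borrowed from Essime.

borrowed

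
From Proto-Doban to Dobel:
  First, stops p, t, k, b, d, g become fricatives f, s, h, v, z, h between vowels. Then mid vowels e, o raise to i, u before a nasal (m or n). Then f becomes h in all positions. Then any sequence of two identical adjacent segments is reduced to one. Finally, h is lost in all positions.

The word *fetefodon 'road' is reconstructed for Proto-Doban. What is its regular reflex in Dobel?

Dobel: *fetefodon
  fetefodon → fesefozon   [intervocalic lenition]
  fesefozon → fesefozun   [pre-nasal raising]
  fesefozun → hesehozun   [unconditioned shift]
  hesehozun (rule 4 does not apply)
  hesehozun → eseozun   [h-loss]
  giving Dobel eseozun.

eseozun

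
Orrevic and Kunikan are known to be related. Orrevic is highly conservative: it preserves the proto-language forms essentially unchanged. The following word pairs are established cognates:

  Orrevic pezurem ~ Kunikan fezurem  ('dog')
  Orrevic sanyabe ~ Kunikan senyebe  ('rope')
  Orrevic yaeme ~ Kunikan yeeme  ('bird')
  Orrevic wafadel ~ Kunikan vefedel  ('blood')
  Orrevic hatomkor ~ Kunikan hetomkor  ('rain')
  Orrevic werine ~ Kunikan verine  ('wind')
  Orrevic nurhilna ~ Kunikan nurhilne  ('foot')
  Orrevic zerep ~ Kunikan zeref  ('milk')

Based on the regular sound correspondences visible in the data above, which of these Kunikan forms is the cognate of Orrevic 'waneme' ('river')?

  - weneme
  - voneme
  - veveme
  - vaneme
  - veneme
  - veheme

wafadel ~ vefedel — Orrevic w corresponds to Kunikan v word-initially before a back vowel.
sanyabe ~ senyebe — Orrevic a corresponds to Kunikan e after a consonant, before a nasal.
Applying these to Orrevic 'waneme':
  waneme → vaneme   (w→v word-initially before a back vowel)
  vaneme → veneme   (a→e after a consonant, before a nasal)
So the Kunikan cognate is 'veneme'.

veneme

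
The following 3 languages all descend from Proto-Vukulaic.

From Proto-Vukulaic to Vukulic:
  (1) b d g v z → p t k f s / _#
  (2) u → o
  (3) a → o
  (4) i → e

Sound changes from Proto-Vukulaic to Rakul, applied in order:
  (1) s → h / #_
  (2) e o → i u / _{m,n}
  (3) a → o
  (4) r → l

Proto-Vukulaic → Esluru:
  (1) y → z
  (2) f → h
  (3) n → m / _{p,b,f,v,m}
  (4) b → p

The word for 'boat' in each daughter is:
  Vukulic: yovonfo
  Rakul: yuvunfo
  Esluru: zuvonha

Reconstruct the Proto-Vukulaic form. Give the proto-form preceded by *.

*yuvonfa

Position 6: Vukulic has f, Rakul has f, Esluru has h. Rakul preserves f here (none of its changes turn any other segment into f), so the proto-segment is *f.
Position 2: Vukulic has o, Rakul has u, Esluru has u. Esluru preserves u here (none of its changes turn any other segment into u), so the proto-segment is *u.
Continuing position by position gives *yuvonfa; check it forward:
Vukulic: *yuvonfa
  yuvonfa (rule 1 does not apply)
  yuvonfa → yovonfa   [vowel merger]
  yovonfa → yovonfo   [vowel merger]
  yovonfo (rule 4 does not apply)
  giving Vukulic yovonfo.
Rakul: *yuvonfa > yuvunfa > yuvunfo  (by pre-nasal raising, vowel merger)
Esluru: *yuvonfa
  yuvonfa → zuvonfa   [unconditioned shift]
  zuvonfa → zuvonha   [unconditioned shift]
  zuvonha (rule 3 does not apply)
  zuvonha (rule 4 does not apply)
  giving Esluru zuvonha.
No other proto-form is consistent with every reflex, so the reconstruction is *yuvonfa.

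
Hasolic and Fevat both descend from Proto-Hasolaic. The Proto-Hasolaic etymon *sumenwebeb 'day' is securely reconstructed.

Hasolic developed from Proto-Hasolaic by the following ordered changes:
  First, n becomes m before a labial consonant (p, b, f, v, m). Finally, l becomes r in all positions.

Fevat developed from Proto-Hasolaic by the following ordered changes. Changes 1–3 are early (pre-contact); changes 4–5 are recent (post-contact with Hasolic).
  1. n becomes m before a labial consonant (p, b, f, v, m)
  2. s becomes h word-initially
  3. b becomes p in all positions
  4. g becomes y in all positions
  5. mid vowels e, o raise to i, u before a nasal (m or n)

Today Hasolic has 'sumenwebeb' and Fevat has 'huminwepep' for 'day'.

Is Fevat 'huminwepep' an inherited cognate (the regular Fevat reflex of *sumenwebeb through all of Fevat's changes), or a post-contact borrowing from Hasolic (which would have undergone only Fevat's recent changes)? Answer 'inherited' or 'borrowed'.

If inherited, *sumenwebeb would pass through all of Fevat's changes:
Fevat: start from *sumenwebeb.
  rule 1: no change — sumenwebeb
  rule 2 (debuccalisation): sumenwebeb → humenwebeb
  rule 3 (unconditioned shift): humenwebeb → humenwepep
  rule 4: no change — humenwepep
  rule 5 (pre-nasal raising): humenwepep → huminwepep
  ⇒ Fevat huminwepep
If borrowed from Hasolic 'sumenwebeb' after the early changes, it would undergo only the recent ones:
  rule 4 (unconditioned shift): no change (sumenwebeb)
  rule 5 (pre-nasal raising): sumenwebeb → suminwebeb
  ⇒ as a loan: suminwebeb
Fevat 'huminwepep' matches the inherited outcome exactly, so it is an inherited cognate, not a loan.

inherited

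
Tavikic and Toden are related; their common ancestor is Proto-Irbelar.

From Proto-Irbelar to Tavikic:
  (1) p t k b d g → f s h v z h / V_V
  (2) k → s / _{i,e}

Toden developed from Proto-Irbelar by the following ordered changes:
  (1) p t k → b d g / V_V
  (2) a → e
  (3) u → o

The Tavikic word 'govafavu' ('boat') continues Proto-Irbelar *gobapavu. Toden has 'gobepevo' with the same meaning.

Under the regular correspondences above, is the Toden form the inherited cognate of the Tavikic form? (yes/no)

no

Derive the expected Toden reflex of *gobapavu:
Toden: start from *gobapavu.
  rule 1 (intervocalic voicing): gobapavu → gobabavu
  rule 2 (vowel merger): gobabavu → gobebevu
  rule 3 (vowel merger): gobebevu → gobebevo
  ⇒ Toden gobebevo
The regular Toden reflex would be 'gobebevo', but the attested form is 'gobepevo'. The correspondence is irregular, so they are not cognates (the Toden form has a different source).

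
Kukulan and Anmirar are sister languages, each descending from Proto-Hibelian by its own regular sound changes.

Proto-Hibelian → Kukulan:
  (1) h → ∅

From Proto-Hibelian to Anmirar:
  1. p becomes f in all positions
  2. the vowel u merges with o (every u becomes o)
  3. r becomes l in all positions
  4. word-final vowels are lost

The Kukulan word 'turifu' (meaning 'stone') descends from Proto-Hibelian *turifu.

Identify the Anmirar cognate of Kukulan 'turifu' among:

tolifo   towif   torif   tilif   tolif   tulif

tolif

Anmirar: *turifu
  turifu (rule 1 does not apply)
  turifu → torifo   [vowel merger]
  torifo → tolifo   [unconditioned shift]
  tolifo → tolif   [apocope]
  giving Anmirar tolif.
The other candidates each miss or misapply at least one Anmirar change.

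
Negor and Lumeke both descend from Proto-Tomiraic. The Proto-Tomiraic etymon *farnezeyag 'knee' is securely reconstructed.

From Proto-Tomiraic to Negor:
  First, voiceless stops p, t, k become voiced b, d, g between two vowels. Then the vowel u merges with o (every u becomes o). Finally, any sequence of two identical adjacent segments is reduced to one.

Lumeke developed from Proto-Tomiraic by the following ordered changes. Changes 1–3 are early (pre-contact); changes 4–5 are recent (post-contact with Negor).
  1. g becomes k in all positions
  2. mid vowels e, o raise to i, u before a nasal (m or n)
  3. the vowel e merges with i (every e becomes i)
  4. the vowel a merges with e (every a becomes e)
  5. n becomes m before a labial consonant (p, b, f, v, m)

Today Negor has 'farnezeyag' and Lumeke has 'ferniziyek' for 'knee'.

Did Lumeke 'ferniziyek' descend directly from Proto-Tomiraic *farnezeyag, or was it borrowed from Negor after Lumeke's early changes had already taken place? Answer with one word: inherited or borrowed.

If inherited, *farnezeyag would pass through all of Lumeke's changes:
Lumeke: *farnezeyag > farnezeyak > farniziyak > ferniziyek  (by unconditioned shift, vowel merger, vowel merger)
If borrowed from Negor 'farnezeyag' after the early changes, it would undergo only the recent ones:
  rule 4 (vowel merger): farnezeyag → fernezeyeg
  rule 5 (nasal place assimilation): no change (fernezeyeg)
  ⇒ as a loan: fernezeyeg
Lumeke 'ferniziyek' matches the inherited outcome exactly, so it is an inherited cognate, not a loan.

inherited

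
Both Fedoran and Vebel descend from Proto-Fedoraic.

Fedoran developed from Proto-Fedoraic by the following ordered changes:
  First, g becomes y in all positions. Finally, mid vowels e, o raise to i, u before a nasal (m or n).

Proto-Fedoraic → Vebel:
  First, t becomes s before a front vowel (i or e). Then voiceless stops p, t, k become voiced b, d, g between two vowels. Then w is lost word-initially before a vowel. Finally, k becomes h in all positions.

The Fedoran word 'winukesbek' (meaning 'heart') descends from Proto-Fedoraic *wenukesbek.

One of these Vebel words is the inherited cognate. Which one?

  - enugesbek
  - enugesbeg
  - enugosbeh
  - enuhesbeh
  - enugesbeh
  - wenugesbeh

enugesbeh

Vebel: *wenukesbek
  wenukesbek (rule 1 does not apply)
  wenukesbek → wenugesbek   [intervocalic voicing]
  wenugesbek → enugesbek   [glide loss]
  enugesbek → enugesbeh   [unconditioned shift]
  giving Vebel enugesbeh.
The other candidates each miss or misapply at least one Vebel change.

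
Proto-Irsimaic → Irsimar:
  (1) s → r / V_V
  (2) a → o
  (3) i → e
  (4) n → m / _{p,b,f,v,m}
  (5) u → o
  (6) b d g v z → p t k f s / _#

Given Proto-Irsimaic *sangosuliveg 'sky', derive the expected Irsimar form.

Irsimar: *sangosuliveg > sangoruliveg > songoruliveg > songoruleveg > songoroleveg > songorolevek  (by rhotacism, vowel merger, vowel merger, vowel merger, final devoicing)

songorolevek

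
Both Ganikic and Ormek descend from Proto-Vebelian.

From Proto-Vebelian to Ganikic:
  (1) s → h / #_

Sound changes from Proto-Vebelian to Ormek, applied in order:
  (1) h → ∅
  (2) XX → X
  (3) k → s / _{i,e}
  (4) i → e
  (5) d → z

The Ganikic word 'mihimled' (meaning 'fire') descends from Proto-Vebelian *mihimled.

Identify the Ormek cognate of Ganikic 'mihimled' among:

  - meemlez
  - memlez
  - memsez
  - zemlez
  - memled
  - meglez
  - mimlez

Ormek: *mihimled
  mihimled → miimled   [h-loss]
  miimled → mimled   [degemination]
  mimled (rule 3 does not apply)
  mimled → memled   [vowel merger]
  memled → memlez   [unconditioned shift]
  giving Ormek memlez.

memlez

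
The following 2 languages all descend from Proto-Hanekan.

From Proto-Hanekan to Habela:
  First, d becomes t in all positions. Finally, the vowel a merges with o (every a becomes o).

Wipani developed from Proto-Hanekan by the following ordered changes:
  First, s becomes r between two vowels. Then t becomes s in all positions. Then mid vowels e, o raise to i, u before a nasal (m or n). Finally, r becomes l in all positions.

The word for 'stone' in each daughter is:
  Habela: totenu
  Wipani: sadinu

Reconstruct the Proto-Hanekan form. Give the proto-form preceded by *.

*tadenu

Position 1: Habela has t, Wipani has s. Taking the neighbouring segments as reconstructed: Habela t could go back to *t or *d; Wipani s could go back to *t or *s — the one source consistent with every daughter is *t.
Position 4: Habela has e, Wipani has i. Habela preserves e here (none of its changes turn any other segment into e), so the proto-segment is *e.
Position 2: Habela has o, Wipani has a. Wipani preserves a here (none of its changes turn any other segment into a), so the proto-segment is *a.
Continuing position by position gives *tadenu; check it forward:
Habela: *tadenu
  tadenu → tatenu   [unconditioned shift]
  tatenu → totenu   [vowel merger]
  giving Habela totenu.
Wipani: *tadenu
  tadenu (rule 1 does not apply)
  tadenu → sadenu   [unconditioned shift]
  sadenu → sadinu   [pre-nasal raising]
  sadinu (rule 4 does not apply)
  giving Wipani sadinu.
Only *tadenu yields all of Habela totenu, Wipani sadinu.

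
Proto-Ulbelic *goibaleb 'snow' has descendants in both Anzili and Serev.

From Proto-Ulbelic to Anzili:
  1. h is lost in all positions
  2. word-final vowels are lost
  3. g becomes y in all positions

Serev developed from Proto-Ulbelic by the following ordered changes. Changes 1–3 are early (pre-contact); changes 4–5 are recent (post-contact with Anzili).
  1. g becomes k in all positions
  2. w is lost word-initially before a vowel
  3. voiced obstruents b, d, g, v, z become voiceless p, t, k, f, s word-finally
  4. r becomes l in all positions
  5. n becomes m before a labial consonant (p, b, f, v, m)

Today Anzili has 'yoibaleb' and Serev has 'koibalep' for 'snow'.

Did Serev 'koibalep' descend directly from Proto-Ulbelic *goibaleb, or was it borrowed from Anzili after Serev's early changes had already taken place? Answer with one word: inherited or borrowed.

inherited

If inherited, *goibaleb would pass through all of Serev's changes:
Serev: start from *goibaleb.
  rule 1 (unconditioned shift): goibaleb → koibaleb
  rule 2: no change — koibaleb
  rule 3 (final devoicing): koibaleb → koibalep
  rule 4: no change — koibalep
  rule 5: no change — koibalep
  ⇒ Serev koibalep
If borrowed from Anzili 'yoibaleb' after the early changes, it would undergo only the recent ones:
  rule 4 (unconditioned shift): no change (yoibaleb)
  rule 5 (nasal place assimilation): no change (yoibaleb)
  ⇒ as a loan: yoibaleb
Serev 'koibalep' matches the inherited outcome exactly, so it is an inherited cognate, not a loan.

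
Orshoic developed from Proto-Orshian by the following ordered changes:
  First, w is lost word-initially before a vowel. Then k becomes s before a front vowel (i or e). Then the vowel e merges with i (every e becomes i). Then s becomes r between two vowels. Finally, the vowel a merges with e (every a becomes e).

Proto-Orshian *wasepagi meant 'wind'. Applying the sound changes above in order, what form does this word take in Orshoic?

Orshoic: *wasepagi > asepagi > asipagi > aripagi > eripegi  (by glide loss, vowel merger, rhotacism, vowel merger)

eripegi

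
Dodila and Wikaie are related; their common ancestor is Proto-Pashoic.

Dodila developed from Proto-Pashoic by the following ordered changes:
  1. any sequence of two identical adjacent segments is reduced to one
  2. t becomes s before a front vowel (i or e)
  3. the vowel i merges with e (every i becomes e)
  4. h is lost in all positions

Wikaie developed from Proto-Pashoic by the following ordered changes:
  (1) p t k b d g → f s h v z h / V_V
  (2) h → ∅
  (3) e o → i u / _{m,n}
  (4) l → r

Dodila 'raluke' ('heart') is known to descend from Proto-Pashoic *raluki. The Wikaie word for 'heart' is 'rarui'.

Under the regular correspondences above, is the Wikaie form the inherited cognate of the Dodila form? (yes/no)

Derive the expected Wikaie reflex of *raluki:
Wikaie: start from *raluki.
  rule 1 (intervocalic lenition): raluki → raluhi
  rule 2 (h-loss): raluhi → ralui
  rule 3: no change — ralui
  rule 4 (unconditioned shift): ralui → rarui
  ⇒ Wikaie rarui
Wikaie 'rarui' matches the regular reflex exactly, so the pair is cognate.

yes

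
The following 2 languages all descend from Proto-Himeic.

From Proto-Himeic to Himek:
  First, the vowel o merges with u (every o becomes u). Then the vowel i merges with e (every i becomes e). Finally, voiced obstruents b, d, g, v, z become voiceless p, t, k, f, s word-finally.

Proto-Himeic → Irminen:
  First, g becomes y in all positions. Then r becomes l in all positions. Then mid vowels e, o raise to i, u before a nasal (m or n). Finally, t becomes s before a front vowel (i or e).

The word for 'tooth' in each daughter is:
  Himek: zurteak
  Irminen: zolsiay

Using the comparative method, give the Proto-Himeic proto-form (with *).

Position 3: Himek has r, Irminen has l. Himek preserves r here (none of its changes turn any other segment into r), so the proto-segment is *r.
Position 5: Himek has e, Irminen has i. Taking the neighbouring segments as reconstructed: Himek e could go back to *e or *i; Irminen i can only go back to *i — the one source consistent with every daughter is *i.
Continuing position by position gives *zortiag; check it forward:
Himek: *zortiag > zurtiag > zurteag > zurteak  (by vowel merger, vowel merger, final devoicing)
Irminen: *zortiag > zortiay > zoltiay > zolsiay  (by unconditioned shift, unconditioned shift, palatalisation)
Only *zortiag yields all of Himek zurteak, Irminen zolsiay.

*zortiag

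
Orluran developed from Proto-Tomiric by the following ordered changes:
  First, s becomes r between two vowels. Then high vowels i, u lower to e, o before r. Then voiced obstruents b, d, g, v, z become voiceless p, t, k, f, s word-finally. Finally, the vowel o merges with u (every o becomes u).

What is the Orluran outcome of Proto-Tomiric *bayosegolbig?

bayuregulbik

Orluran: *bayosegolbig
  bayosegolbig → bayoregolbig   [rhotacism]
  bayoregolbig (rule 2 does not apply)
  bayoregolbig → bayoregolbik   [final devoicing]
  bayoregolbik → bayuregulbik   [vowel merger]
  giving Orluran bayuregulbik.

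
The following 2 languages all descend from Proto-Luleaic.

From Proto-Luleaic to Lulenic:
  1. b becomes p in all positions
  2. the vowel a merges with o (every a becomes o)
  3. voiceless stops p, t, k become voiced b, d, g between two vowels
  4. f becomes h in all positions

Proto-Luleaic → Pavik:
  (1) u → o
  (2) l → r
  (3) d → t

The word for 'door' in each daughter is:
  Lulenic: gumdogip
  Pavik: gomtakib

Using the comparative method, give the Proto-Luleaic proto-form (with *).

*gumdakib

Position 8: Lulenic has p, Pavik has b. Pavik preserves b here (none of its changes turn any other segment into b), so the proto-segment is *b.
Position 5: Lulenic has o, Pavik has a. Pavik preserves a here (none of its changes turn any other segment into a), so the proto-segment is *a.
This points to *gumdakib. Verify forward in each daughter:
Lulenic: *gumdakib
  gumdakib → gumdakip   [unconditioned shift]
  gumdakip → gumdokip   [vowel merger]
  gumdokip → gumdogip   [intervocalic voicing]
  gumdogip (rule 4 does not apply)
  giving Lulenic gumdogip.
Pavik: *gumdakib > gomdakib > gomtakib  (by vowel merger, unconditioned shift)
No other proto-form is consistent with every reflex, so the reconstruction is *gumdakib.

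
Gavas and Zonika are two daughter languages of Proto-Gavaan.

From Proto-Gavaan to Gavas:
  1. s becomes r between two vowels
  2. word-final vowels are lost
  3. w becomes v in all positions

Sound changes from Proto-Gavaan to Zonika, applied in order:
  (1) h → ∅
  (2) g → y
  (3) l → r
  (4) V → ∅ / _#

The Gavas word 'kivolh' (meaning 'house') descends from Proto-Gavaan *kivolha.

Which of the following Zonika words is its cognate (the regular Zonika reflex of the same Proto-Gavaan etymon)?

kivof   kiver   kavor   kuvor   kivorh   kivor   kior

Zonika: *kivolha > kivola > kivora > kivor  (by h-loss, unconditioned shift, apocope)
The other candidates each miss or misapply at least one Zonika change.

kivor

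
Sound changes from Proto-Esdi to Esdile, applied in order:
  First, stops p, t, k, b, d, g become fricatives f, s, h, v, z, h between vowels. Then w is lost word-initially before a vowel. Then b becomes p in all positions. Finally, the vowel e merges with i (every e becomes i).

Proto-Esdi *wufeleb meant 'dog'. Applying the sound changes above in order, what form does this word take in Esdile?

ufilip

Esdile: *wufeleb
  wufeleb (rule 1 does not apply)
  wufeleb → ufeleb   [glide loss]
  ufeleb → ufelep   [unconditioned shift]
  ufelep → ufilip   [vowel merger]
  giving Esdile ufilip.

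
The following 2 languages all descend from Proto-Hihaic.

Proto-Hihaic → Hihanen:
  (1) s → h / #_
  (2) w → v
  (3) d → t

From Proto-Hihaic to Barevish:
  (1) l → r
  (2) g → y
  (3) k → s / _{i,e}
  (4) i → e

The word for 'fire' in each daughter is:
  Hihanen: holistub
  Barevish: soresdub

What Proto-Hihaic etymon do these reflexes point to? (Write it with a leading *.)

Position 3: Hihanen has l, Barevish has r. Hihanen preserves l here (none of its changes turn any other segment into l), so the proto-segment is *l.
Position 4: Hihanen has i, Barevish has e. Hihanen preserves i here (none of its changes turn any other segment into i), so the proto-segment is *i.
Continuing position by position gives *solisdub; check it forward:
Hihanen: start from *solisdub.
  rule 1 (debuccalisation): solisdub → holisdub
  rule 2: no change — holisdub
  rule 3 (unconditioned shift): holisdub → holistub
  ⇒ Hihanen holistub
Barevish: start from *solisdub.
  rule 1 (unconditioned shift): solisdub → sorisdub
  rule 2: no change — sorisdub
  rule 3: no change — sorisdub
  rule 4 (vowel merger): sorisdub → soresdub
  ⇒ Barevish soresdub
*solisdub is the unique common source.

*solisdub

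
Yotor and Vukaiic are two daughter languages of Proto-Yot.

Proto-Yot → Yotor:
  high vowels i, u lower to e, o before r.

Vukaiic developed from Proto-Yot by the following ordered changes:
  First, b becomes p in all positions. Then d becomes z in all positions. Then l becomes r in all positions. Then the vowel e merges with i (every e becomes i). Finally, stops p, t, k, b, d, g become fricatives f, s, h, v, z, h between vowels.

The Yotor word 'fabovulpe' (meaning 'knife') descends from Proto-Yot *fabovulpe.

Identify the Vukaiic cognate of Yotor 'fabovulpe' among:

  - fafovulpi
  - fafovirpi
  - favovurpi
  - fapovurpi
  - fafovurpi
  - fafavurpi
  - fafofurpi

Vukaiic: *fabovulpe
  fabovulpe → fapovulpe   [unconditioned shift]
  fapovulpe (rule 2 does not apply)
  fapovulpe → fapovurpe   [unconditioned shift]
  fapovurpe → fapovurpi   [vowel merger]
  fapovurpi → fafovurpi   [intervocalic lenition]
  giving Vukaiic fafovurpi.
The other candidates each miss or misapply at least one Vukaiic change.

fafovurpi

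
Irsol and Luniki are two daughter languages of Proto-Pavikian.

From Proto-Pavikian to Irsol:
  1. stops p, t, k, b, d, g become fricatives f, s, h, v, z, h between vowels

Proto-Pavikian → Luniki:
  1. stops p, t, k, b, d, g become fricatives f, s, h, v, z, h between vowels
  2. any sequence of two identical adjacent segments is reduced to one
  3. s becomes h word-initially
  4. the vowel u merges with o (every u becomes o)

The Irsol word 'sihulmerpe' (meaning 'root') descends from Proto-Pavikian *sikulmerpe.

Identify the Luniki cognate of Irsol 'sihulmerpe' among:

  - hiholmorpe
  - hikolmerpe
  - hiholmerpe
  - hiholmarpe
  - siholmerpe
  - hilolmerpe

hiholmerpe

Luniki: *sikulmerpe > sihulmerpe > hihulmerpe > hiholmerpe  (by intervocalic lenition, debuccalisation, vowel merger)
Only 'hiholmerpe' matches the regular Luniki development of *sikulmerpe.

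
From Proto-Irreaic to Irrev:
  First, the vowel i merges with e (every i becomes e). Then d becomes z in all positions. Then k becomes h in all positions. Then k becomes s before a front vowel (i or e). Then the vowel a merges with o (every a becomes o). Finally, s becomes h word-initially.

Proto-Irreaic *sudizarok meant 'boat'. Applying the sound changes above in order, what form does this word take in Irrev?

huzezoroh

Irrev: start from *sudizarok.
  rule 1 (vowel merger): sudizarok → sudezarok
  rule 2 (unconditioned shift): sudezarok → suzezarok
  rule 3 (unconditioned shift): suzezarok → suzezaroh
  rule 4: no change — suzezaroh
  rule 5 (vowel merger): suzezaroh → suzezoroh
  rule 6 (debuccalisation): suzezoroh → huzezoroh
  ⇒ Irrev huzezoroh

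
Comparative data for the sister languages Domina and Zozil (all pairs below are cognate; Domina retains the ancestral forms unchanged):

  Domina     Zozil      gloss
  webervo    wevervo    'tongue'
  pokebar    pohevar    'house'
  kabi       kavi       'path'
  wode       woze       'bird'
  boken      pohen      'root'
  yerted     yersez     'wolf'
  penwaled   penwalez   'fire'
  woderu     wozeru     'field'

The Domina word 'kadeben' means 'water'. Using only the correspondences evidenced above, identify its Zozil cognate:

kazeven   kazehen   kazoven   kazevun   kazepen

wode ~ woze, woderu ~ wozeru — Domina d corresponds to Zozil z between vowels (before a front vowel).
webervo ~ wevervo — Domina b corresponds to Zozil v between vowels (before a front vowel).
Applying these to Domina 'kadeben':
  kadeben → kazeben   (d→z between vowels (before a front vowel))
  kazeben → kazeven   (b→v between vowels (before a front vowel))
So the Zozil cognate is 'kazeven'.

kazeven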